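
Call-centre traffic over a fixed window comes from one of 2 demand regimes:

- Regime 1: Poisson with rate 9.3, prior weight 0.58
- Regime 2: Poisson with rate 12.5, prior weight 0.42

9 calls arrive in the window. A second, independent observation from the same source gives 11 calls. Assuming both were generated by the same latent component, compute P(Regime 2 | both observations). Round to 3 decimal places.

Apply Bayes' rule: the posterior for each component is proportional to its prior times its likelihood at x.
Since both observations come from the same component, the likelihood for component k is f_k(x₁)·f_k(x₂).
  L_1 = [e^(−9.3)·9.3^9/9! = 0.131113] × [0.10309] = 0.0135165
  L_2 = [e^(−12.5)·12.5^9/9! = 0.0765149] × [0.108686] = 0.0083161
Prior × likelihood for each component:
  P(Z=1)·L_1 = 0.58 × 0.0135165 = 0.00783954
  P(Z=2)·L_2 = 0.42 × 0.0083161 = 0.00349276
Sum: 0.00783954 + 0.00349276 = 0.0113323
P(Regime 2 | data) ≈ 0.308

0.308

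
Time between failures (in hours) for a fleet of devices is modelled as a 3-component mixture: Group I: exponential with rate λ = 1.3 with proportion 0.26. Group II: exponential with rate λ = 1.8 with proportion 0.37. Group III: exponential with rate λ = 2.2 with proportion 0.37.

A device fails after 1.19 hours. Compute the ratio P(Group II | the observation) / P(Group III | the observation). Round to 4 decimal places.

Only the two components matter; the odds are (P(Z=i) f_i(x)) / (P(Z=j) f_j(x)).
Evaluate each component's likelihood at the observed value:
  L_I = 1.3·e^(−1.3·1.19) = 1.3·e^(−1.5470) = 0.276751
  L_II = 1.8·e^(−1.8·1.19) = 1.8·e^(−2.1420) = 0.211356
  L_III = 2.2·e^(−2.2·1.19) = 2.2·e^(−2.6180) = 0.160487
Odds = (0.37/0.37) × (0.211356/0.160487) = 1 × 1.31696 ≈ 1.3170

1.3170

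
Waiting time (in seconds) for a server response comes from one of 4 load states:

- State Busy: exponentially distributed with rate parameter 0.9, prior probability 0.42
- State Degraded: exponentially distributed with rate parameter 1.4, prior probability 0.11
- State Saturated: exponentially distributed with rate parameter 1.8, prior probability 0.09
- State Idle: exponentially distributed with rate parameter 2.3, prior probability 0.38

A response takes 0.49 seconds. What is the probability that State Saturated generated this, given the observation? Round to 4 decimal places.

Posterior ∝ prior × likelihood, so P(k | x) ∝ π_k f_k(x); normalise over all components.
Component likelihoods at x = 0.49 seconds:
  L_Busy = 0.579053
  L_Degraded = 0.705021
  L_Saturated = 0.745118
  L_Idle = 0.745209
Weight by the priors:
  π_Busy·L_Busy = 0.42 × 0.579053 = 0.243202
  π_Degraded·L_Degraded = 0.11 × 0.705021 = 0.0775523
  π_Saturated·L_Saturated = 0.09 × 0.745118 = 0.0670606
  π_Idle·L_Idle = 0.38 × 0.745209 = 0.283179
Sum: 0.243202 + 0.0775523 + 0.0670606 + 0.283179 = 0.670995
P(State Saturated | data) = 0.0670606 / 0.670995 ≈ 0.0999

0.0999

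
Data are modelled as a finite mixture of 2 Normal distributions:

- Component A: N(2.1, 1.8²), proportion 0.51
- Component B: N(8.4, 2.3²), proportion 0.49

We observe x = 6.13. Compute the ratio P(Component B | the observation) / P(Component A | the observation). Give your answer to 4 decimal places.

5.6641

The posterior odds equal the prior odds times the likelihood ratio: (π_i/π_j)·(f_i(x)/f_j(x)).
Evaluate each component's likelihood at the observed value:
  L_A = (1/(1.8·√(2π)))·exp(−(6.13−2.1)²/(2·1.8²)) = 0.221635·exp(-2.50631) = 0.0180784
  L_B = (1/(2.3·√(2π)))·exp(−(6.13−8.4)²/(2·2.3²)) = 0.173453·exp(-0.48704) = 0.106577
0.0522226 / 0.00921999 ≈ 5.6641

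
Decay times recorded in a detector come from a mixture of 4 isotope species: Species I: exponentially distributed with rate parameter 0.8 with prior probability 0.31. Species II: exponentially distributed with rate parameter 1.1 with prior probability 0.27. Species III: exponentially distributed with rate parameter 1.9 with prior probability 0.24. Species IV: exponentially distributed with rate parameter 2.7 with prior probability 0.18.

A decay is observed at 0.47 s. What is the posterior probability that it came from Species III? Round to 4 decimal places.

Apply Bayes' rule: the posterior for each component is proportional to its prior times its likelihood at x.
Exponential densities:
  L_I = 0.549282
  L_II = 0.655937
  L_III = 0.777909
  L_IV = 0.759004
Unnormalised posteriors:
  P(Z=I)·L_I = 0.31 × 0.549282 = 0.170277
  P(Z=II)·L_II = 0.27 × 0.655937 = 0.177103
  P(Z=III)·L_III = 0.24 × 0.777909 = 0.186698
  P(Z=IV)·L_IV = 0.18 × 0.759004 = 0.136621
Sum: 0.170277 + 0.177103 + 0.186698 + 0.136621 = 0.670699
P(Species III | the observation) ≈ 0.2784

0.2784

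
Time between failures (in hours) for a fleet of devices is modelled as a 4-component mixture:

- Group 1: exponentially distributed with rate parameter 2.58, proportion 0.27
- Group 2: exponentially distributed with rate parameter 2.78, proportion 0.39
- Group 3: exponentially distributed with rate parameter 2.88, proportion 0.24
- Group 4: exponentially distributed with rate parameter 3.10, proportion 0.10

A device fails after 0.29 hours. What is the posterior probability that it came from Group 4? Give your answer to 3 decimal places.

0.102

P(component k | x) = P(Z=k)·f_k(x) / marginal(x), where marginal(x) = Σ_j P(Z=j)·f_j(x).
Component likelihoods at x = 0.29 hours:
  f_1 = 1.2209
  f_2 = 1.24141
  f_3 = 1.24931
  f_4 = 1.26163
Weight by the priors:
  P(Z=1)·f_1 = 0.27 × 1.2209 = 0.329643
  P(Z=2)·f_2 = 0.39 × 1.24141 = 0.484151
  P(Z=3)·f_3 = 0.24 × 1.24931 = 0.299834
  P(Z=4)·f_4 = 0.10 × 1.26163 = 0.126163
Sum: 0.329643 + 0.484151 + 0.299834 + 0.126163 = 1.23979
So the posterior for Group 4 is 0.126163 / 1.23979 ≈ 0.102.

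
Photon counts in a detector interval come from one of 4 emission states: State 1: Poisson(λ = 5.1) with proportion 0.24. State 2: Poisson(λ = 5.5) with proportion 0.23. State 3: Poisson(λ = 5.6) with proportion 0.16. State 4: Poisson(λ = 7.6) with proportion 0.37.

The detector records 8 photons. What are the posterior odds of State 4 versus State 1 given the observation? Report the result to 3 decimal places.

3.078

Posterior odds = (P(Z=i) f_i(x)) / (P(Z=j) f_j(x)); the normalising sum cancels.
Component likelihoods at x = 8 photons:
  f_1 = 0.0692052
  f_2 = 0.0848714
  f_3 = 0.0887022
  f_4 = 0.13815
Posterior odds = (P(Z=4)·f_4) / (P(Z=1)·f_1) = (0.37·0.13815) / (0.24·0.0692052) = 0.0511154 / 0.0166093 ≈ 3.078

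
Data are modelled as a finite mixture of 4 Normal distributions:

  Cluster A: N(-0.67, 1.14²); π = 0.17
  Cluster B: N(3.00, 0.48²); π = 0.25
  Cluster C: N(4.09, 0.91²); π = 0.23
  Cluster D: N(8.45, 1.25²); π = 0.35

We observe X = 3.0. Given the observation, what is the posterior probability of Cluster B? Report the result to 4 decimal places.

0.8074

Apply Bayes' rule: the posterior for each component is proportional to its prior times its likelihood at x.
Component likelihoods at x = 3.0:
  p_A = 0.0019657
  p_B = 0.83113
  p_C = 0.213954
  p_D = 2.37749e-05
Prior × likelihood for each component:
  π_A·p_A = 0.17 × 0.0019657 = 0.000334169
  π_B·p_B = 0.25 × 0.83113 = 0.207782
  π_C·p_C = 0.23 × 0.213954 = 0.0492095
  π_D·p_D = 0.35 × 2.37749e-05 = 8.3212e-06
Sum: 0.000334169 + 0.207782 + 0.0492095 + 8.3212e-06 = 0.257334
Responsibility of Cluster B: 0.207782 / 0.257334 ≈ 0.8074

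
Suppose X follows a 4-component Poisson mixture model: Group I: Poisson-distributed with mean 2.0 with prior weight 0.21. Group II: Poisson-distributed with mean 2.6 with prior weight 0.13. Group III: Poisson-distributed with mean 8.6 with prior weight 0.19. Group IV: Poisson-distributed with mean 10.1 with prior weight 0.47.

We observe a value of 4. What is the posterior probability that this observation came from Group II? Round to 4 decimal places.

0.3425

Apply Bayes' rule: the posterior for each component is proportional to its prior times its likelihood at x.
Evaluate each component's likelihood at the observed value:
  p_I = 0.0902235
  p_II = 0.141422
  p_III = 0.0419614
  p_IV = 0.0178115
Multiply by the mixture weights:
  P(Z=I)·p_I = 0.21 × 0.0902235 = 0.0189469
  P(Z=II)·p_II = 0.13 × 0.141422 = 0.0183848
  P(Z=III)·p_III = 0.19 × 0.0419614 = 0.00797267
  P(Z=IV)·p_IV = 0.47 × 0.0178115 = 0.0083714
Normaliser: 0.0189469 + 0.0183848 + 0.00797267 + 0.0083714 = 0.0536758
P(Group II | data) ≈ 0.3425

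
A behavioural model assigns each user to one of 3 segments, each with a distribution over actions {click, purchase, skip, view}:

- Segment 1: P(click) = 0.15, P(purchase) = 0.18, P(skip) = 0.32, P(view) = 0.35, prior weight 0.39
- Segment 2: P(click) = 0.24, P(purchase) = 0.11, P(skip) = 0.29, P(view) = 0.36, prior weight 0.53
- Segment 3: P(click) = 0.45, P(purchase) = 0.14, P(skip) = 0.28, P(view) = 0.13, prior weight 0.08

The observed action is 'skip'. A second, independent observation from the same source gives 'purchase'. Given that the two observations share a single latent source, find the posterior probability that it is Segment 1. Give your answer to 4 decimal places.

0.5285

Apply Bayes' rule: the posterior for each component is proportional to its prior times its likelihood at x.
Since both observations come from the same component, the likelihood for component k is f_k(x₁)·f_k(x₂).
  p_1 = [0.32] × [0.18] = 0.0576
  p_2 = [0.29] × [0.11] = 0.0319
  p_3 = [0.28] × [0.14] = 0.0392
Weight by the priors:
  P(Z=1)·p_1 = 0.39 × 0.0576 = 0.022464
  P(Z=2)·p_2 = 0.53 × 0.0319 = 0.016907
  P(Z=3)·p_3 = 0.08 × 0.0392 = 0.003136
Evidence: 0.022464 + 0.016907 + 0.003136 = 0.042507
P(Segment 1 | data) ≈ 0.5285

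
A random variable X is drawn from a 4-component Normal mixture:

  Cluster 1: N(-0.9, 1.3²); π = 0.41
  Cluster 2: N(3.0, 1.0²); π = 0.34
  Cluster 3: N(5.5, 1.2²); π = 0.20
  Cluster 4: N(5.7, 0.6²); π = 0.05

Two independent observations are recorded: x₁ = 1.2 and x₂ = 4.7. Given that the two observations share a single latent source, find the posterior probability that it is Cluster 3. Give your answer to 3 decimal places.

0.011

Posterior ∝ prior × likelihood, so P(k | x) ∝ P(Z=k) f_k(x); normalise over all components.
Since both observations come from the same component, the likelihood for component k is f_k(x₁)·f_k(x₂).
  L_1 = [(1/(1.3·√(2π)))·exp(−(1.2−-0.9)²/(2·1.3²)) = 0.306879·exp(-1.30473) = 0.0832392] × [2.86772e-05] = 2.38707e-06
  L_2 = [(1/(1.0·√(2π)))·exp(−(1.2−3.0)²/(2·1.0²)) = 0.398942·exp(-1.62000) = 0.0789502] × [0.0940491] = 0.00742519
  L_3 = [(1/(1.2·√(2π)))·exp(−(1.2−5.5)²/(2·1.2²)) = 0.332452·exp(-6.42014) = 0.000541375] × [0.266207] = 0.000144118
  L_4 = [(1/(0.6·√(2π)))·exp(−(1.2−5.7)²/(2·0.6²)) = 0.664904·exp(-28.12500) = 4.0572e-13] × [0.165795] = 6.72665e-14
Prior × likelihood for each component:
  P(Z=1)·L_1 = 0.41 × 2.38707e-06 = 9.78697e-07
  P(Z=2)·L_2 = 0.34 × 0.00742519 = 0.00252456
  P(Z=3)·L_3 = 0.20 × 0.000144118 = 2.88235e-05
  P(Z=4)·L_4 = 0.05 × 6.72665e-14 = 3.36332e-15
Sum: 9.78697e-07 + 0.00252456 + 2.88235e-05 + 3.36332e-15 = 0.00255437
P(Cluster 3 | x₁,x₂) = 2.88235e-05 / 0.00255437 ≈ 0.011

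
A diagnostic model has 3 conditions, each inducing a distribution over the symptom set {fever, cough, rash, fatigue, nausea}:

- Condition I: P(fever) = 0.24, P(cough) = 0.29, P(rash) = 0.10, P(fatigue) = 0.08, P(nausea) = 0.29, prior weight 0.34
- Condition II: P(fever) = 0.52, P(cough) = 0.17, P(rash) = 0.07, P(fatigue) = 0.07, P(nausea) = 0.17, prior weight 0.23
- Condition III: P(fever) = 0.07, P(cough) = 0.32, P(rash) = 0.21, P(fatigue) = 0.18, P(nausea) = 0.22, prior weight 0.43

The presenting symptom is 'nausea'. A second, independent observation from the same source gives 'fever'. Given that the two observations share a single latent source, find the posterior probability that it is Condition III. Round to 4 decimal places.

Apply Bayes' rule: the posterior for each component is proportional to its prior times its likelihood at x.
Since both observations come from the same component, the likelihood for component k is f_k(x₁)·f_k(x₂).
  p_I = [0.29] × [0.24] = 0.0696
  p_II = [0.17] × [0.52] = 0.0884
  p_III = [0.22] × [0.07] = 0.0154
Multiply by the mixture weights:
  π_I·p_I = 0.34 × 0.0696 = 0.023664
  π_II·p_II = 0.23 × 0.0884 = 0.020332
  π_III·p_III = 0.43 × 0.0154 = 0.006622
Evidence: 0.023664 + 0.020332 + 0.006622 = 0.050618
Responsibility of Condition III: 0.006622 / 0.050618 ≈ 0.1308

0.1308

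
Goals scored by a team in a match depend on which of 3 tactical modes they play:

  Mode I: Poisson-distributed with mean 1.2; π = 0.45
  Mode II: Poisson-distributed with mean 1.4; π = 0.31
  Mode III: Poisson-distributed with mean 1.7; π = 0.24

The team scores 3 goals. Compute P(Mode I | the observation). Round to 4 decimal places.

By Bayes' theorem, P(k | x) = P(Z=k) f_k(x) / Σ_j P(Z=j) f_j(x).
Evaluate each component's likelihood at the observed value:
  L_I = e^(−1.2)·1.2^3/3! = 0.0867439
  L_II = e^(−1.4)·1.4^3/3! = 0.112777
  L_III = e^(−1.7)·1.7^3/3! = 0.149587
Prior × likelihood for each component:
  P(Z=I)·L_I = 0.45 × 0.0867439 = 0.0390348
  P(Z=II)·L_II = 0.31 × 0.112777 = 0.0349609
  P(Z=III)·L_III = 0.24 × 0.149587 = 0.035901
Denominator: 0.0390348 + 0.0349609 + 0.035901 = 0.109897
So the posterior for Mode I is 0.0390348 / 0.109897 ≈ 0.3552.

0.3552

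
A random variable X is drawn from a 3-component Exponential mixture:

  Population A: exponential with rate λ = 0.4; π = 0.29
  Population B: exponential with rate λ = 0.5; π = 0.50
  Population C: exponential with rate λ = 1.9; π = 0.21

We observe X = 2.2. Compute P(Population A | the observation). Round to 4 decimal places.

Posterior ∝ prior × likelihood, so P(k | x) ∝ P(Z=k) f_k(x); normalise over all components.
Exponential densities:
  p_A = 0.4·e^(−0.4·2.2) = 0.4·e^(−0.8800) = 0.165913
  p_B = 0.5·e^(−0.5·2.2) = 0.5·e^(−1.1000) = 0.166436
  p_C = 1.9·e^(−1.9·2.2) = 1.9·e^(−4.1800) = 0.0290672
Multiply by the mixture weights:
  P(Z=A)·p_A = 0.29 × 0.165913 = 0.0481148
  P(Z=B)·p_B = 0.50 × 0.166436 = 0.0832178
  P(Z=C)·p_C = 0.21 × 0.0290672 = 0.0061041
Normaliser: 0.0481148 + 0.0832178 + 0.0061041 = 0.137437
P(Population A | x) ≈ 0.3501

0.3501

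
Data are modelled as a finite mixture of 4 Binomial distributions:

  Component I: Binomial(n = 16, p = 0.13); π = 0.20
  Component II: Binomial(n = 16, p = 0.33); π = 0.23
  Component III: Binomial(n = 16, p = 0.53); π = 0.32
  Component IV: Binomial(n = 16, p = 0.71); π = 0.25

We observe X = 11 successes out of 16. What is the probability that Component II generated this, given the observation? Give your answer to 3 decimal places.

0.008

The responsibility of component k is P(Z=k) f_k(x) divided by Σ_j P(Z=j) f_j(x).
Binomial probabilities:
  L_I = C(16,11)·0.13^11·0.87^5 = 4368·1.79216e-10·0.498421 = 3.90172e-07
  L_II = C(16,11)·0.33^11·0.67^5 = 4368·5.05421e-06·0.135013 = 0.00298064
  L_III = C(16,11)·0.53^11·0.47^5 = 4368·0.000926904·0.0229345 = 0.0928553
  L_IV = C(16,11)·0.71^11·0.29^5 = 4368·0.0231122·0.00205111 = 0.207069
Weight by the priors:
  P(Z=I)·L_I = 0.20 × 3.90172e-07 = 7.80343e-08
  P(Z=II)·L_II = 0.23 × 0.00298064 = 0.000685548
  P(Z=III)·L_III = 0.32 × 0.0928553 = 0.0297137
  P(Z=IV)·L_IV = 0.25 × 0.207069 = 0.0517672
Evidence: 7.80343e-08 + 0.000685548 + 0.0297137 + 0.0517672 = 0.0821665
Responsibility of Component II: 0.000685548 / 0.0821665 ≈ 0.008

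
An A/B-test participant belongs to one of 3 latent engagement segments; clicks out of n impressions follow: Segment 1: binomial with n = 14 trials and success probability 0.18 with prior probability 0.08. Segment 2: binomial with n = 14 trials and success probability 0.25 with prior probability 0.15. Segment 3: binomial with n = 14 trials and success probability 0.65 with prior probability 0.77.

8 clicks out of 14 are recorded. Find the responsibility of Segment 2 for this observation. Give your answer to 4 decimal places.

0.0089

Apply Bayes' rule: the posterior for each component is proportional to its prior times its likelihood at x.
Component likelihoods at x = 8 clicks out of 14:
  L_1 = 0.00100605
  L_2 = 0.00815536
  L_3 = 0.175902
Unnormalised posteriors:
  w_1·L_1 = 0.08 × 0.00100605 = 8.04838e-05
  w_2·L_2 = 0.15 × 0.00815536 = 0.0012233
  w_3·L_3 = 0.77 × 0.175902 = 0.135444
Evidence: 8.04838e-05 + 0.0012233 + 0.135444 = 0.136748
So the posterior for Segment 2 is 0.0012233 / 0.136748 ≈ 0.0089.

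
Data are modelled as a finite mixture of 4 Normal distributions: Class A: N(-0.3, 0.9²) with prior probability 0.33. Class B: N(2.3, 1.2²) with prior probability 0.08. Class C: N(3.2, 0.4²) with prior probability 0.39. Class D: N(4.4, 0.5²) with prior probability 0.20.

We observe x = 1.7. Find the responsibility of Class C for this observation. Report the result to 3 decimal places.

By Bayes' theorem, P(k | x) = π_k f_k(x) / Σ_j π_j f_j(x).
Evaluate each component's likelihood at the observed value:
  f_A = (1/(0.9·√(2π)))·exp(−(1.7−-0.3)²/(2·0.9²)) = 0.443269·exp(-2.46914) = 0.0375263
  f_B = (1/(1.2·√(2π)))·exp(−(1.7−2.3)²/(2·1.2²)) = 0.332452·exp(-0.12500) = 0.293388
  f_C = (1/(0.4·√(2π)))·exp(−(1.7−3.2)²/(2·0.4²)) = 0.997356·exp(-7.03125) = 0.000881489
  f_D = (1/(0.5·√(2π)))·exp(−(1.7−4.4)²/(2·0.5²)) = 0.797885·exp(-14.58000) = 3.71472e-07
Weight by the priors:
  π_A·f_A = 0.33 × 0.0375263 = 0.0123837
  π_B·f_B = 0.08 × 0.293388 = 0.023471
  π_C·f_C = 0.39 × 0.000881489 = 0.000343781
  π_D·f_D = 0.20 × 3.71472e-07 = 7.42945e-08
Marginal: 0.0123837 + 0.023471 + 0.000343781 + 7.42945e-08 = 0.0361985
So the posterior for Class C is 0.000343781 / 0.0361985 ≈ 0.009.

0.009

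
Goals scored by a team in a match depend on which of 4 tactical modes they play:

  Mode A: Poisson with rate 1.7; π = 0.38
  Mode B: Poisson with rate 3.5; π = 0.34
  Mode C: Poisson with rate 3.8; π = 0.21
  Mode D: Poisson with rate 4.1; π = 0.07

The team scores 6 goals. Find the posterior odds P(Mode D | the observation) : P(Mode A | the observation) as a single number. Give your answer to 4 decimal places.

Since P(k|x) ∝ P(Z=k) f_k(x), the posterior odds are P(Z=i) f_i(x) / (P(Z=j) f_j(x)).
Component likelihoods at x = 6 goals:
  p_A = e^(−1.7)·1.7^6/6! = 0.00612436
  p_B = e^(−3.5)·3.5^6/6! = 0.0770983
  p_C = e^(−3.8)·3.8^6/6! = 0.0935513
  p_D = e^(−4.1)·4.1^6/6! = 0.109336
Posterior odds = (P(Z=D)·p_D) / (P(Z=A)·p_A) = (0.07·0.109336) / (0.38·0.00612436) = 0.00765352 / 0.00232726 ≈ 3.2886

3.2886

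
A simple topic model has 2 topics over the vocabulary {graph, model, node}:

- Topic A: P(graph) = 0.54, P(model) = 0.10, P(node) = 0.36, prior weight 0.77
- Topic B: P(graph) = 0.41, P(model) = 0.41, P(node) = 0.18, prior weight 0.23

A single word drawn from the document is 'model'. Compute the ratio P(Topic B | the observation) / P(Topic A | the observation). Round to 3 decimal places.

The posterior odds equal the prior odds times the likelihood ratio: (π_i/π_j)·(f_i(x)/f_j(x)).
Evaluate each component's likelihood at the observed value:
  L_A = 0.1
  L_B = 0.41
0.0943 / 0.077 ≈ 1.225

1.225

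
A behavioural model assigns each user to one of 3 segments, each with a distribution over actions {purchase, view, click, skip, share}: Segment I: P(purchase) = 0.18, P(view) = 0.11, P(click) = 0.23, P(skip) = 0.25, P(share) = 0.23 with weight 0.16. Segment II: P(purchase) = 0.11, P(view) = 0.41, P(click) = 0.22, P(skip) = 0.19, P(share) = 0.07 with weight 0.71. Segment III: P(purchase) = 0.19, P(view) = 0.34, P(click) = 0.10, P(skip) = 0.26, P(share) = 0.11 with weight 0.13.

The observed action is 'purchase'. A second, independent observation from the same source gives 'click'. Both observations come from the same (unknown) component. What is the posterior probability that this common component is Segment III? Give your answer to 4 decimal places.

P(component k | x) = w_k·f_k(x) / marginal(x), where marginal(x) = Σ_j w_j·f_j(x).
Since both observations come from the same component, the likelihood for component k is f_k(x₁)·f_k(x₂).
  L_I = [P(purchase | comp) = 0.18] × [0.23] = 0.0414
  L_II = [P(purchase | comp) = 0.11] × [0.22] = 0.0242
  L_III = [P(purchase | comp) = 0.19] × [0.1] = 0.019
Weight by the priors:
  w_I·L_I = 0.16 × 0.0414 = 0.006624
  w_II·L_II = 0.71 × 0.0242 = 0.017182
  w_III·L_III = 0.13 × 0.019 = 0.00247
Normaliser: 0.006624 + 0.017182 + 0.00247 = 0.026276
Responsibility of Segment III: 0.00247 / 0.026276 ≈ 0.0940

0.0940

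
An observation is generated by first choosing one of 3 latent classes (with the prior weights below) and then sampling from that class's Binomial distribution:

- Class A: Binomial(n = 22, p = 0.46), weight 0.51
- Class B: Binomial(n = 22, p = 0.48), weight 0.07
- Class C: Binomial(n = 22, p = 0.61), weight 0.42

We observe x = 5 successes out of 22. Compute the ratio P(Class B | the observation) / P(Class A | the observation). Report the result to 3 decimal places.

0.089

Only the two components matter; the odds are (w_i f_i(x)) / (w_j f_j(x)).
Binomial probabilities:
  L_A = C(22,5)·0.46^5·0.54^17 = 26334·0.0205963·2.82289e-05 = 0.0153109
  L_B = C(22,5)·0.48^5·0.52^17 = 26334·0.0254804·1.48613e-05 = 0.00997194
  L_C = C(22,5)·0.61^5·0.39^17 = 26334·0.0844596·1.11712e-07 = 0.000248464
Odds = (0.07/0.51) × (0.00997194/0.0153109) = 0.137255 × 0.651298 ≈ 0.089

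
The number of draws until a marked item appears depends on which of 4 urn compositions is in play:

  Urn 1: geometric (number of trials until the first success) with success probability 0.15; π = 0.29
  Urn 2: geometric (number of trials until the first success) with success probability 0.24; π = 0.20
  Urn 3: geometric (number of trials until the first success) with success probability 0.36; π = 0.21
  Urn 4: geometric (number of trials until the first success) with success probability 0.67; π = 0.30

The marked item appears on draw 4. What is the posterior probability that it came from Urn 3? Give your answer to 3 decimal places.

The responsibility of component k is P(Z=k) f_k(x) divided by Σ_j P(Z=j) f_j(x).
Component likelihoods at x = 4:
  L_1 = 0.0921187
  L_2 = 0.105354
  L_3 = 0.0943718
  L_4 = 0.0240778
Prior × likelihood for each component:
  P(Z=1)·L_1 = 0.29 × 0.0921187 = 0.0267144
  P(Z=2)·L_2 = 0.20 × 0.105354 = 0.0210708
  P(Z=3)·L_3 = 0.21 × 0.0943718 = 0.0198181
  P(Z=4)·L_4 = 0.30 × 0.0240778 = 0.00722334
Normaliser: 0.0267144 + 0.0210708 + 0.0198181 + 0.00722334 = 0.0748267
Responsibility of Urn 3: 0.0198181 / 0.0748267 ≈ 0.265

0.265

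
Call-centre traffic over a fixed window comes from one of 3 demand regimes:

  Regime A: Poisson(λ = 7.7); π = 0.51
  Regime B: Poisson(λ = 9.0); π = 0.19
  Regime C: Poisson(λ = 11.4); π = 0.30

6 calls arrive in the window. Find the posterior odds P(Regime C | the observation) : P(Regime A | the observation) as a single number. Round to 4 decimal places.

Posterior odds = (π_i f_i(x)) / (π_j f_j(x)); the normalising sum cancels.
Poisson probabilities:
  f_A = 0.131082
  f_B = 0.0910903
  f_C = 0.0341303
Odds = (0.30/0.51) × (0.0341303/0.131082) = 0.588235 × 0.260373 ≈ 0.1532

0.1532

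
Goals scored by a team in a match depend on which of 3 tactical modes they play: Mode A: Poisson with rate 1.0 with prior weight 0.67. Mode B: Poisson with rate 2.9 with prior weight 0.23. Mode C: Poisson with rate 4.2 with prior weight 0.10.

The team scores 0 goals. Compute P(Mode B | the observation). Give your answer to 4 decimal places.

0.0486

Posterior ∝ prior × likelihood, so P(k | x) ∝ P(Z=k) f_k(x); normalise over all components.
Evaluate each component's likelihood at the observed value:
  L_A = 0.367879
  L_B = 0.0550232
  L_C = 0.0149956
Prior × likelihood for each component:
  P(Z=A)·L_A = 0.67 × 0.367879 = 0.246479
  P(Z=B)·L_B = 0.23 × 0.0550232 = 0.0126553
  P(Z=C)·L_C = 0.10 × 0.0149956 = 0.00149956
Evidence: 0.246479 + 0.0126553 + 0.00149956 = 0.260634
Responsibility of Mode B: 0.0126553 / 0.260634 ≈ 0.0486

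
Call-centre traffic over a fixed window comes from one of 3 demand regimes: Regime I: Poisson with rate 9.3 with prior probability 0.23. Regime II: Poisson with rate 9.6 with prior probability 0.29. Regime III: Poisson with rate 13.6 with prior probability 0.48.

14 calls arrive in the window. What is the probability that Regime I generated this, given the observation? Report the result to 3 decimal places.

By Bayes' theorem, P(k | x) = π_k f_k(x) / Σ_j π_j f_j(x).
Component likelihoods at x = 14 calls:
  f_I = 0.0379677
  f_II = 0.0438694
  f_III = 0.105374
Prior × likelihood for each component:
  π_I·f_I = 0.23 × 0.0379677 = 0.00873257
  π_II·f_II = 0.29 × 0.0438694 = 0.0127221
  π_III·f_III = 0.48 × 0.105374 = 0.0505793
Evidence: 0.00873257 + 0.0127221 + 0.0505793 = 0.072034
Responsibility of Regime I: 0.00873257 / 0.072034 ≈ 0.121

0.121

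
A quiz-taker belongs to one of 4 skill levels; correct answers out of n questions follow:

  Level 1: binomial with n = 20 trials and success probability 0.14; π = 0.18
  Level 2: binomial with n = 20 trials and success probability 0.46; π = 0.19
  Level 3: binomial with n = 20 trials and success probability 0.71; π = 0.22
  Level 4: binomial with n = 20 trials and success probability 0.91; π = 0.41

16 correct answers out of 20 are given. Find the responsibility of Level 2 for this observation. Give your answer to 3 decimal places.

0.005

By Bayes' theorem, P(k | x) = π_k f_k(x) / Σ_j π_j f_j(x).
Binomial probabilities:
  f_1 = 5.77213e-11
  f_2 = 0.00165575
  f_3 = 0.142896
  f_4 = 0.0702953
Weight by the priors:
  π_1·f_1 = 0.18 × 5.77213e-11 = 1.03898e-11
  π_2·f_2 = 0.19 × 0.00165575 = 0.000314592
  π_3·f_3 = 0.22 × 0.142896 = 0.0314371
  π_4·f_4 = 0.41 × 0.0702953 = 0.0288211
Denominator: 1.03898e-11 + 0.000314592 + 0.0314371 + 0.0288211 = 0.0605727
So the posterior for Level 2 is 0.000314592 / 0.0605727 ≈ 0.005.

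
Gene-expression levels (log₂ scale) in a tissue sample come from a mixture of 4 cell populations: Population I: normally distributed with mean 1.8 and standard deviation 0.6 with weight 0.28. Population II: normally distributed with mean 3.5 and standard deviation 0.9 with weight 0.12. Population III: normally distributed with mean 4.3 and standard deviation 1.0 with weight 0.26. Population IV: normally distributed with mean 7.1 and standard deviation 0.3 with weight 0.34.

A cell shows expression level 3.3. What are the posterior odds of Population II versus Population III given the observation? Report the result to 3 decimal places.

Posterior odds = (w_i f_i(x)) / (w_j f_j(x)); the normalising sum cancels.
Normal densities:
  p_I = 0.0292138
  p_II = 0.432458
  p_III = 0.241971
  p_IV = 1.92185e-35
Odds = (0.12/0.26) × (0.432458/0.241971) = 0.461538 × 1.78723 ≈ 0.825

0.825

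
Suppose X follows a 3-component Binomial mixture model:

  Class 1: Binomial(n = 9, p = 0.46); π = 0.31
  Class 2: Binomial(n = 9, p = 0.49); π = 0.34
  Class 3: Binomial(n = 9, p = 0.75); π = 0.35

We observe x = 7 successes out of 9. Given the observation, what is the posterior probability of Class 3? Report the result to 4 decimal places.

0.7461

By Bayes' theorem, P(k | x) = π_k f_k(x) / Σ_j π_j f_j(x).
Binomial probabilities:
  f_1 = C(9,7)·0.46^7·0.54^2 = 36·0.00435818·0.2916 = 0.0457504
  f_2 = C(9,7)·0.49^7·0.51^2 = 36·0.00678223·0.2601 = 0.0635061
  f_3 = C(9,7)·0.75^7·0.25^2 = 36·0.133484·0.0625 = 0.300339
Multiply by the mixture weights:
  π_1·f_1 = 0.31 × 0.0457504 = 0.0141826
  π_2·f_2 = 0.34 × 0.0635061 = 0.0215921
  π_3·f_3 = 0.35 × 0.300339 = 0.105119
Evidence: 0.0141826 + 0.0215921 + 0.105119 = 0.140893
Responsibility of Class 3: 0.105119 / 0.140893 ≈ 0.7461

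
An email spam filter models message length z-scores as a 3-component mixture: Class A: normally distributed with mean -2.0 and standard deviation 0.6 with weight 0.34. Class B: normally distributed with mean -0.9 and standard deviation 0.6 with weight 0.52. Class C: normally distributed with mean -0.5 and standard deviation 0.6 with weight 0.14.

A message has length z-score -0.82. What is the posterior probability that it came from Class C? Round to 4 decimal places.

Posterior ∝ prior × likelihood, so P(k | x) ∝ P(Z=k) f_k(x); normalise over all components.
Component likelihoods at x = -0.82:
  L_A = 0.096135
  L_B = 0.65902
  L_C = 0.576756
Multiply by the mixture weights:
  P(Z=A)·L_A = 0.34 × 0.096135 = 0.0326859
  P(Z=B)·L_B = 0.52 × 0.65902 = 0.34269
  P(Z=C)·L_C = 0.14 × 0.576756 = 0.0807459
Evidence: 0.0326859 + 0.34269 + 0.0807459 = 0.456122
Responsibility of Class C: 0.0807459 / 0.456122 ≈ 0.1770

0.1770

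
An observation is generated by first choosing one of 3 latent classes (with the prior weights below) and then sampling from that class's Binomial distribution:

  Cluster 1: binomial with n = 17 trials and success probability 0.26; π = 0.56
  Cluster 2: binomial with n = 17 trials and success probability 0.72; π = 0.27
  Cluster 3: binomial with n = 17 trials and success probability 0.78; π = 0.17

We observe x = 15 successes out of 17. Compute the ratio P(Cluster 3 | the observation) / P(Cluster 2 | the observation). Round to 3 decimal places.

1.291

Posterior odds = (π_i f_i(x)) / (π_j f_j(x)); the normalising sum cancels.
Component likelihoods at x = 15 successes out of 17:
  L_1 = C(17,15)·0.26^15·0.74^2 = 136·1.67726e-09·0.5476 = 1.24912e-07
  L_2 = C(17,15)·0.72^15·0.28^2 = 136·0.00724415·0.0784 = 0.07724
  L_3 = C(17,15)·0.78^15·0.22^2 = 136·0.0240668·0.0484 = 0.158418
Odds = (0.17/0.27) × (0.158418/0.07724) = 0.62963 × 2.05098 ≈ 1.291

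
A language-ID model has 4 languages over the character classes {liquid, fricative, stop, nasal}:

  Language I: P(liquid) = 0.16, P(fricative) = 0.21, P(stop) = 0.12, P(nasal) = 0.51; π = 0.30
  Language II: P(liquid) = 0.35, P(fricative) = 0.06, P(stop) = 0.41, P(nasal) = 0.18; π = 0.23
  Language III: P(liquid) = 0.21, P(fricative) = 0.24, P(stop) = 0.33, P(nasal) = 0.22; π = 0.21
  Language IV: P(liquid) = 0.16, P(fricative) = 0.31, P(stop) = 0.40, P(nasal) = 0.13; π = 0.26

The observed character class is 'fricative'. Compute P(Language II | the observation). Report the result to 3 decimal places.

By Bayes' theorem, P(k | x) = w_k f_k(x) / Σ_j w_j f_j(x).
Component likelihoods at x = 'fricative':
  f_I = P(fricative | comp) = 0.21
  f_II = P(fricative | comp) = 0.06
  f_III = P(fricative | comp) = 0.24
  f_IV = P(fricative | comp) = 0.31
Multiply by the mixture weights:
  w_I·f_I = 0.30 × 0.21 = 0.063
  w_II·f_II = 0.23 × 0.06 = 0.0138
  w_III·f_III = 0.21 × 0.24 = 0.0504
  w_IV·f_IV = 0.26 × 0.31 = 0.0806
Evidence: 0.063 + 0.0138 + 0.0504 + 0.0806 = 0.2078
P(Language II | 'fricative') ≈ 0.066

0.066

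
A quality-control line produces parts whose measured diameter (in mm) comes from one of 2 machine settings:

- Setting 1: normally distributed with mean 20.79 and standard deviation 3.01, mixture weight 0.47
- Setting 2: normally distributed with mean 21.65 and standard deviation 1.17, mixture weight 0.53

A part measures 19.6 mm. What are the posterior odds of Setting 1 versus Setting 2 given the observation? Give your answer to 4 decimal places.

1.4796

Since P(k|x) ∝ w_k f_k(x), the posterior odds are w_i f_i(x) / (w_j f_j(x)).
Component likelihoods at x = 19.6 mm:
  p_1 = (1/(3.01·√(2π)))·exp(−(19.6−20.79)²/(2·3.01²)) = 0.132539·exp(-0.07815) = 0.122575
  p_2 = (1/(1.17·√(2π)))·exp(−(19.6−21.65)²/(2·1.17²)) = 0.340976·exp(-1.53499) = 0.0734659
0.0576104 / 0.0389369 ≈ 1.4796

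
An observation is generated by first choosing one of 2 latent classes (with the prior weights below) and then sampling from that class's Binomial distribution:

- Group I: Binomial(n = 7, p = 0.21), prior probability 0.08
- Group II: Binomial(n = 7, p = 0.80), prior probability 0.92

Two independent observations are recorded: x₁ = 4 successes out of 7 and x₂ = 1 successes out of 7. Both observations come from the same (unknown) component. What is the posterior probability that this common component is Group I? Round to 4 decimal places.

The responsibility of component k is π_k f_k(x) divided by Σ_j π_j f_j(x).
Since both observations come from the same component, the likelihood for component k is f_k(x₁)·f_k(x₂).
  L_I = [0.0335604] × [0.357339] = 0.0119924
  L_II = [0.114688] × [0.0003584] = 4.11042e-05
Prior × likelihood for each component:
  π_I·L_I = 0.08 × 0.0119924 = 0.000959393
  π_II·L_II = 0.92 × 4.11042e-05 = 3.78158e-05
Normaliser: 0.000959393 + 3.78158e-05 = 0.000997208
Responsibility of Group I: 0.000959393 / 0.000997208 ≈ 0.9621

0.9621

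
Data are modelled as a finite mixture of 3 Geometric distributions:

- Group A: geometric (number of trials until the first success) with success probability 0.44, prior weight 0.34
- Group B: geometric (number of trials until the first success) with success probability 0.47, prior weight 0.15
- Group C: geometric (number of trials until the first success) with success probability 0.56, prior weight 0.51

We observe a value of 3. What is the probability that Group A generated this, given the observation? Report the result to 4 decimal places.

0.3845

The responsibility of component k is P(Z=k) f_k(x) divided by Σ_j P(Z=j) f_j(x).
Geometric probabilities:
  L_A = 0.137984
  L_B = 0.132023
  L_C = 0.108416
Unnormalised posteriors:
  P(Z=A)·L_A = 0.34 × 0.137984 = 0.0469146
  P(Z=B)·L_B = 0.15 × 0.132023 = 0.0198035
  P(Z=C)·L_C = 0.51 × 0.108416 = 0.0552922
Marginal: 0.0469146 + 0.0198035 + 0.0552922 = 0.12201
P(Group A | data) ≈ 0.3845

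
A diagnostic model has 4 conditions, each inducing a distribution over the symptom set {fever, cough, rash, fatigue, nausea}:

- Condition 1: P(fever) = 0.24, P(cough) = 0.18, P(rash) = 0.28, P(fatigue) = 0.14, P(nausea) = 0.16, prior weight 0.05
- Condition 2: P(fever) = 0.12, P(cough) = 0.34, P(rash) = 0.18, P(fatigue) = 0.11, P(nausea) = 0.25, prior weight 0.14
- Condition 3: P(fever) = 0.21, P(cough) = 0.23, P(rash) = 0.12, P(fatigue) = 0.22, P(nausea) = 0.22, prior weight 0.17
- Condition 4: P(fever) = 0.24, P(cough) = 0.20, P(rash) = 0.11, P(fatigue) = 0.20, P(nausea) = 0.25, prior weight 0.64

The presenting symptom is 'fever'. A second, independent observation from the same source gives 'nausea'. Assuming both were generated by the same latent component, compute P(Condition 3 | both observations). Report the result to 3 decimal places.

0.150

Posterior ∝ prior × likelihood, so P(k | x) ∝ P(Z=k) f_k(x); normalise over all components.
Since both observations come from the same component, the likelihood for component k is f_k(x₁)·f_k(x₂).
  p_1 = [0.24] × [0.16] = 0.0384
  p_2 = [0.12] × [0.25] = 0.03
  p_3 = [0.21] × [0.22] = 0.0462
  p_4 = [0.24] × [0.25] = 0.06
Multiply by the mixture weights:
  P(Z=1)·p_1 = 0.05 × 0.0384 = 0.00192
  P(Z=2)·p_2 = 0.14 × 0.03 = 0.0042
  P(Z=3)·p_3 = 0.17 × 0.0462 = 0.007854
  P(Z=4)·p_4 = 0.64 × 0.06 = 0.0384
Marginal: 0.00192 + 0.0042 + 0.007854 + 0.0384 = 0.052374
So the posterior for Condition 3 is 0.007854 / 0.052374 ≈ 0.150.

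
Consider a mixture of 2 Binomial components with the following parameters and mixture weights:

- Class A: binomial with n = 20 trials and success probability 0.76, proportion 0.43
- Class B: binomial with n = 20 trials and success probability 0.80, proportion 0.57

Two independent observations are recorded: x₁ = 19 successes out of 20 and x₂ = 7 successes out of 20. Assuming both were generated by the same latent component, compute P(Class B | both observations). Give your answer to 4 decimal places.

By Bayes' theorem, P(k | x) = π_k f_k(x) / Σ_j π_j f_j(x).
Since both observations come from the same component, the likelihood for component k is f_k(x₁)·f_k(x₂).
  L_A = [0.0261035] × [9.95073e-05] = 2.59749e-06
  L_B = [0.0576461] × [1.33178e-05] = 7.67721e-07
Weight by the priors:
  π_A·L_A = 0.43 × 2.59749e-06 = 1.11692e-06
  π_B·L_B = 0.57 × 7.67721e-07 = 4.37601e-07
Sum: 1.11692e-06 + 4.37601e-07 = 1.55452e-06
So the posterior for Class B is 4.37601e-07 / 1.55452e-06 ≈ 0.2815.

0.2815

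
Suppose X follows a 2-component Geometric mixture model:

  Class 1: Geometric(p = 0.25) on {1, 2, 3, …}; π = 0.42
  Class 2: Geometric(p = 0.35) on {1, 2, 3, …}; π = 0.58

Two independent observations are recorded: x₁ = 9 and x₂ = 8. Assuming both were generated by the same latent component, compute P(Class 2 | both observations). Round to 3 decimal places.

By Bayes' theorem, P(k | x) = π_k f_k(x) / Σ_j π_j f_j(x).
Since both observations come from the same component, the likelihood for component k is f_k(x₁)·f_k(x₂).
  L_1 = [0.25·(1−0.25)^8 = 0.25·0.100113 = 0.0250282] × [0.033371] = 0.000835216
  L_2 = [0.35·(1−0.35)^8 = 0.35·0.0318645 = 0.0111526] × [0.0171578] = 0.000191354
Prior × likelihood for each component:
  π_1·L_1 = 0.42 × 0.000835216 = 0.000350791
  π_2·L_2 = 0.58 × 0.000191354 = 0.000110985
Marginal: 0.000350791 + 0.000110985 = 0.000461776
P(Class 2 | data) ≈ 0.240

0.240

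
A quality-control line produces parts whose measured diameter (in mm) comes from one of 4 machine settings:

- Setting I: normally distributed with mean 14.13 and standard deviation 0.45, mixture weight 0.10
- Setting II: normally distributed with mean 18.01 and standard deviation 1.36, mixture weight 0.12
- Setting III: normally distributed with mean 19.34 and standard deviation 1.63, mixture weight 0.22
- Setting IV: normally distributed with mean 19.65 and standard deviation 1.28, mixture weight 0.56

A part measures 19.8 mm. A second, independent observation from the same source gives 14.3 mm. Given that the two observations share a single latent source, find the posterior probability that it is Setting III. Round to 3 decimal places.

0.483

By Bayes' theorem, P(k | x) = π_k f_k(x) / Σ_j π_j f_j(x).
Since both observations come from the same component, the likelihood for component k is f_k(x₁)·f_k(x₂).
  p_I = [(1/(0.45·√(2π)))·exp(−(19.8−14.13)²/(2·0.45²)) = 0.886538·exp(-79.38000) = 2.97442e-35] × [0.825481] = 2.45532e-35
  p_II = [(1/(1.36·√(2π)))·exp(−(19.8−18.01)²/(2·1.36²)) = 0.293340·exp(-0.86616) = 0.123368] × [0.00710288] = 0.000876268
  p_III = [(1/(1.63·√(2π)))·exp(−(19.8−19.34)²/(2·1.63²)) = 0.244750·exp(-0.03982) = 0.235195] × [0.00205429] = 0.000483158
  p_IV = [(1/(1.28·√(2π)))·exp(−(19.8−19.65)²/(2·1.28²)) = 0.311674·exp(-0.00687) = 0.309541] × [5.014e-05] = 1.55204e-05
Multiply by the mixture weights:
  π_I·p_I = 0.10 × 2.45532e-35 = 2.45532e-36
  π_II·p_II = 0.12 × 0.000876268 = 0.000105152
  π_III·p_III = 0.22 × 0.000483158 = 0.000106295
  π_IV·p_IV = 0.56 × 1.55204e-05 = 8.6914e-06
Evidence: 2.45532e-36 + 0.000105152 + 0.000106295 + 8.6914e-06 = 0.000220138
Responsibility of Setting III: 0.000106295 / 0.000220138 ≈ 0.483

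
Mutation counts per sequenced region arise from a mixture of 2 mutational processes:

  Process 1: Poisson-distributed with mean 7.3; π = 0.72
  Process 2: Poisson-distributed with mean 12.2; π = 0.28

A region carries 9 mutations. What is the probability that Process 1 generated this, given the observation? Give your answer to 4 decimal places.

Apply Bayes' rule: the posterior for each component is proportional to its prior times its likelihood at x.
Poisson probabilities:
  f_1 = e^(−7.3)·7.3^9/9! = 0.109596
  f_2 = e^(−12.2)·12.2^9/9! = 0.0830009
Weight by the priors:
  π_1·f_1 = 0.72 × 0.109596 = 0.0789088
  π_2·f_2 = 0.28 × 0.0830009 = 0.0232402
Evidence: 0.0789088 + 0.0232402 = 0.102149
P(Process 1 | x) = 0.0789088 / 0.102149 ≈ 0.7725

0.7725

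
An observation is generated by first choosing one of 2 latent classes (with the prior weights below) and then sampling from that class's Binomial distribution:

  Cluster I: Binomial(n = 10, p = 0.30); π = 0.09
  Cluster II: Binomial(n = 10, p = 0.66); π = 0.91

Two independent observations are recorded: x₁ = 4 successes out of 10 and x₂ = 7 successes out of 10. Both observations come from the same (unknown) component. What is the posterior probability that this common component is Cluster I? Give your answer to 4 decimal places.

0.0111

P(component k | x) = π_k·f_k(x) / marginal(x), where marginal(x) = Σ_j π_j·f_j(x).
Since both observations come from the same component, the likelihood for component k is f_k(x₁)·f_k(x₂).
  f_I = [0.200121] × [0.00900169] = 0.00180143
  f_II = [0.0615557] × [0.257292] = 0.0158378
Weight by the priors:
  π_I·f_I = 0.09 × 0.00180143 = 0.000162128
  π_II·f_II = 0.91 × 0.0158378 = 0.0144124
Normaliser: 0.000162128 + 0.0144124 = 0.0145745
P(Cluster I | x) = 0.000162128 / 0.0145745 ≈ 0.0111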